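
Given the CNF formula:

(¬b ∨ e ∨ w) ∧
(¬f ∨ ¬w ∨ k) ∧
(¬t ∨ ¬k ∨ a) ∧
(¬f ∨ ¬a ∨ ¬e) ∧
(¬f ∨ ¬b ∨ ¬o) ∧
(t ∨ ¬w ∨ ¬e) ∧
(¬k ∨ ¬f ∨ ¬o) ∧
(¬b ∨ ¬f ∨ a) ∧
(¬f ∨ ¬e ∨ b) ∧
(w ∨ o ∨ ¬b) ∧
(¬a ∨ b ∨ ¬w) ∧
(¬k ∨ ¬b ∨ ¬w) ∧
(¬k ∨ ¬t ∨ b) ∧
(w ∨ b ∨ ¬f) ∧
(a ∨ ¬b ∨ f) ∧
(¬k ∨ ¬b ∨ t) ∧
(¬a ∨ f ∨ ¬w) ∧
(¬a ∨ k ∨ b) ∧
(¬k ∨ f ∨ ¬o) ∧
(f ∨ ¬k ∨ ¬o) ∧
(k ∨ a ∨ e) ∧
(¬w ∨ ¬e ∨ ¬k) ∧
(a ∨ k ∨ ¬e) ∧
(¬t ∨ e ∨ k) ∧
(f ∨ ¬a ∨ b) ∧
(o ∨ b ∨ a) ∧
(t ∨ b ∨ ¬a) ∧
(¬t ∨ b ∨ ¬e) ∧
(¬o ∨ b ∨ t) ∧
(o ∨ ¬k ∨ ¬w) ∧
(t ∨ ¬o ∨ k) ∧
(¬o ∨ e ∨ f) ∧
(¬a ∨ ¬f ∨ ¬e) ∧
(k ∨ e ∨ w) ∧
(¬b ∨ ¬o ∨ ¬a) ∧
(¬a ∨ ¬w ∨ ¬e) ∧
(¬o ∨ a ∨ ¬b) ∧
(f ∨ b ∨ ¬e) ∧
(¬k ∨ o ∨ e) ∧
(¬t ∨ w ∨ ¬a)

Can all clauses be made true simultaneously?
No

No, the formula is not satisfiable.

No assignment of truth values to the variables can make all 40 clauses true simultaneously.

The formula is UNSAT (unsatisfiable).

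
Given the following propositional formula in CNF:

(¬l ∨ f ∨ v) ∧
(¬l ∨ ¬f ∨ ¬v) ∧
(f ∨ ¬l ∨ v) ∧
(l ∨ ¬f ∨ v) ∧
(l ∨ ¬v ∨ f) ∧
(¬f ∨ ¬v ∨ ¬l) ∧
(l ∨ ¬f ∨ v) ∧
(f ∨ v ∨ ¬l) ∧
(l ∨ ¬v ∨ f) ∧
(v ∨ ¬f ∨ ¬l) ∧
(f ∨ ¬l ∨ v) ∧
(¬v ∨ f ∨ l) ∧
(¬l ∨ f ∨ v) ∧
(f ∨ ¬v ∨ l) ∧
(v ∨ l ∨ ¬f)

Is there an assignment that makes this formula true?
Yes

Yes, the formula is satisfiable.

One satisfying assignment is: l=False, f=False, v=False

Verification: With this assignment, all 15 clauses evaluate to true.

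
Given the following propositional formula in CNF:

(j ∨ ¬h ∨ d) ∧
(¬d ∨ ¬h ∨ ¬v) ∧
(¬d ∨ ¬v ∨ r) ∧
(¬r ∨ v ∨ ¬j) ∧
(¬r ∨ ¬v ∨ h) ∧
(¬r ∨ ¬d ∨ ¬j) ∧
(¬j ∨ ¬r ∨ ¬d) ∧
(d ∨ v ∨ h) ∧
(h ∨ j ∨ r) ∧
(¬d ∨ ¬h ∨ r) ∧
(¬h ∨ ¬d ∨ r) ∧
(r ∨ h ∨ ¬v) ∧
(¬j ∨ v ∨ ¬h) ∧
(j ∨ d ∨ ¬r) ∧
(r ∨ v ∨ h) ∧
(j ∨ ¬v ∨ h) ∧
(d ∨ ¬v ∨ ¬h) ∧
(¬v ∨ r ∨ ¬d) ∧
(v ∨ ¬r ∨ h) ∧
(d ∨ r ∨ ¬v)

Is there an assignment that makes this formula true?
Yes

Yes, the formula is satisfiable.

One satisfying assignment is: r=True, v=False, d=True, h=True, j=False

Verification: With this assignment, all 20 clauses evaluate to true.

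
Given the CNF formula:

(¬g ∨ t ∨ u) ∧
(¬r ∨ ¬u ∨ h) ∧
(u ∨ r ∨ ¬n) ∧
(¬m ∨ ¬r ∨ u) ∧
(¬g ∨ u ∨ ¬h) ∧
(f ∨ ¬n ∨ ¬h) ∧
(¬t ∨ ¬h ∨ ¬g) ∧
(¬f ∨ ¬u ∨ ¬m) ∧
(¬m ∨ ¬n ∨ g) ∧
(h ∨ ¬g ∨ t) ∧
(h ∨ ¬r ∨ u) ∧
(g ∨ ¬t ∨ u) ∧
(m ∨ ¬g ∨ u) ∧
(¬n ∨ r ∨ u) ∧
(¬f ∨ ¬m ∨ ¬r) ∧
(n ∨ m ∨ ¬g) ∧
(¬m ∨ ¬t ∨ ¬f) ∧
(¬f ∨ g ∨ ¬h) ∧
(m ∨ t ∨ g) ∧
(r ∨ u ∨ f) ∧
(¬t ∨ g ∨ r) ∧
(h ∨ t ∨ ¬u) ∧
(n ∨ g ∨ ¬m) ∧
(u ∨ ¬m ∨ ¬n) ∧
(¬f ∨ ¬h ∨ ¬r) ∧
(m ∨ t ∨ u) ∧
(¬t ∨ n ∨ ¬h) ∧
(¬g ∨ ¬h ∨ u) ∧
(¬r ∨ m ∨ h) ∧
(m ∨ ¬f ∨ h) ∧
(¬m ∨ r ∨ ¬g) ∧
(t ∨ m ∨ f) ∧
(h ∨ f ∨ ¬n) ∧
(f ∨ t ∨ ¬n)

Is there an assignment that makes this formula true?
Yes

Yes, the formula is satisfiable.

One satisfying assignment is: h=True, n=False, g=True, u=True, m=True, r=True, t=False, f=False

Verification: With this assignment, all 34 clauses evaluate to true.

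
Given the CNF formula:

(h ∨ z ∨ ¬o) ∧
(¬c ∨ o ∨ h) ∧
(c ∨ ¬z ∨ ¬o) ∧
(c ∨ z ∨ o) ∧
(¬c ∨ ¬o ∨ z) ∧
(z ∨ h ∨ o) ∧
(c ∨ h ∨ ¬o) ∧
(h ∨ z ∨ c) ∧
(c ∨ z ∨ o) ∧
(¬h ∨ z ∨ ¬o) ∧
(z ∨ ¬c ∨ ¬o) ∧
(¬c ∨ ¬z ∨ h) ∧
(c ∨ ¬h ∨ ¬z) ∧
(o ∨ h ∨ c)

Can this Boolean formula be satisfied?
Yes

Yes, the formula is satisfiable.

One satisfying assignment is: c=True, h=True, z=False, o=False

Verification: With this assignment, all 14 clauses evaluate to true.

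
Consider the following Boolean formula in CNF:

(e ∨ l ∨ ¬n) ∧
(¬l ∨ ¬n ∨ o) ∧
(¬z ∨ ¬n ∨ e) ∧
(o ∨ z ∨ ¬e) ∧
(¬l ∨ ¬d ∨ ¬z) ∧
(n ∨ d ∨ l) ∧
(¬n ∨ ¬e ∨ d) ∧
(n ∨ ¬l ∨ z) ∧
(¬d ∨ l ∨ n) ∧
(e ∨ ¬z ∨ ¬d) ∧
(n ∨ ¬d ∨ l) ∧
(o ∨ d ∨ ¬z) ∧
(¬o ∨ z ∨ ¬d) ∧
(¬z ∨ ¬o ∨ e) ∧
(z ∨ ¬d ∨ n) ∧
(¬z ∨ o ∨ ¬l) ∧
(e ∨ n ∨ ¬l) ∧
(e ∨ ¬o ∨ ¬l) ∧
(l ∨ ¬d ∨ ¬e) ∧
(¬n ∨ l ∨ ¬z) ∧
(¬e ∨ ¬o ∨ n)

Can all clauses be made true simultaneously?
No

No, the formula is not satisfiable.

No assignment of truth values to the variables can make all 21 clauses true simultaneously.

The formula is UNSAT (unsatisfiable).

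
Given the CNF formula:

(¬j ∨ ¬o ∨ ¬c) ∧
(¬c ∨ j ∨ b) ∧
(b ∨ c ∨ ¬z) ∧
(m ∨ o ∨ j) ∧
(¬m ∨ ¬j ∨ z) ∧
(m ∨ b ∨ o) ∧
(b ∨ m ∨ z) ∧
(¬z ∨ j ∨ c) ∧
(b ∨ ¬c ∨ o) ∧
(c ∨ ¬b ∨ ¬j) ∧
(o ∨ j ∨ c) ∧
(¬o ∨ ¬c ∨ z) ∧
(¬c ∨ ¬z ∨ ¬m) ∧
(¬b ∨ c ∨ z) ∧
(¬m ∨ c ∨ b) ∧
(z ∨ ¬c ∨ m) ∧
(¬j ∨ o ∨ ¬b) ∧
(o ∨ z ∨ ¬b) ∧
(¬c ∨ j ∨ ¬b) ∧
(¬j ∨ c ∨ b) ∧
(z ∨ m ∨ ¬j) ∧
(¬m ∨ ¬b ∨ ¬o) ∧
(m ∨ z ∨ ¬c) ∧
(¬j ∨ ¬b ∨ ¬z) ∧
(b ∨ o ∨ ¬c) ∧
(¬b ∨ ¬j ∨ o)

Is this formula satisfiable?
No

No, the formula is not satisfiable.

No assignment of truth values to the variables can make all 26 clauses true simultaneously.

The formula is UNSAT (unsatisfiable).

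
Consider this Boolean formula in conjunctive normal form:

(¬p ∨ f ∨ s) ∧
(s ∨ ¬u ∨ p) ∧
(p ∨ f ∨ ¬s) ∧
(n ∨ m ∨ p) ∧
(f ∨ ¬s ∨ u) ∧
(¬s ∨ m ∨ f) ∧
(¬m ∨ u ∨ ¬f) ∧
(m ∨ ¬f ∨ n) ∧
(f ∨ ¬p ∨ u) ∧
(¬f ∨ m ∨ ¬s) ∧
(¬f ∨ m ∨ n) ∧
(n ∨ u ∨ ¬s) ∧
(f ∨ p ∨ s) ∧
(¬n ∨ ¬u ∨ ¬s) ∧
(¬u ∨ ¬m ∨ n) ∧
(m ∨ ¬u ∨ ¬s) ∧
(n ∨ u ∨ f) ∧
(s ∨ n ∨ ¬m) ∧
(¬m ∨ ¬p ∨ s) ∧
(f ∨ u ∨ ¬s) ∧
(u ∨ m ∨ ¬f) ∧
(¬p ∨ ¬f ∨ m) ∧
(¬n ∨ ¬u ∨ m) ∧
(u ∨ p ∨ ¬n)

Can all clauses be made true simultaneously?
No

No, the formula is not satisfiable.

No assignment of truth values to the variables can make all 24 clauses true simultaneously.

The formula is UNSAT (unsatisfiable).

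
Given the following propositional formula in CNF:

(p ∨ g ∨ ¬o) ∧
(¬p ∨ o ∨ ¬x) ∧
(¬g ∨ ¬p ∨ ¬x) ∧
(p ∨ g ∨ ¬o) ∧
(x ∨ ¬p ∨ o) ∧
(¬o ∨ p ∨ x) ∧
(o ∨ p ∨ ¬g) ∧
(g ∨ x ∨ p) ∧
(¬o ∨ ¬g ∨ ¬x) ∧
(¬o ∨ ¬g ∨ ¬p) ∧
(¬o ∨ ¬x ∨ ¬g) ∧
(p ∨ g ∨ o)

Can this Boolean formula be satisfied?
Yes

Yes, the formula is satisfiable.

One satisfying assignment is: x=False, o=True, g=False, p=True

Verification: With this assignment, all 12 clauses evaluate to true.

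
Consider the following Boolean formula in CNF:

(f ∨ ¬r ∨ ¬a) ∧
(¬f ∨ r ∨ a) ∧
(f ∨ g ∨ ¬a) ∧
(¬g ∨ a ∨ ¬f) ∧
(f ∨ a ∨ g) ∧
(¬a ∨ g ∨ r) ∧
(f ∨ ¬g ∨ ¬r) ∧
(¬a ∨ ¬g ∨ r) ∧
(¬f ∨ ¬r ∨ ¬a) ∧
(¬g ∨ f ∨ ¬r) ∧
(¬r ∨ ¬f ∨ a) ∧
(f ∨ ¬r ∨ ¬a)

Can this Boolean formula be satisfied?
Yes

Yes, the formula is satisfiable.

One satisfying assignment is: a=False, g=True, f=False, r=False

Verification: With this assignment, all 12 clauses evaluate to true.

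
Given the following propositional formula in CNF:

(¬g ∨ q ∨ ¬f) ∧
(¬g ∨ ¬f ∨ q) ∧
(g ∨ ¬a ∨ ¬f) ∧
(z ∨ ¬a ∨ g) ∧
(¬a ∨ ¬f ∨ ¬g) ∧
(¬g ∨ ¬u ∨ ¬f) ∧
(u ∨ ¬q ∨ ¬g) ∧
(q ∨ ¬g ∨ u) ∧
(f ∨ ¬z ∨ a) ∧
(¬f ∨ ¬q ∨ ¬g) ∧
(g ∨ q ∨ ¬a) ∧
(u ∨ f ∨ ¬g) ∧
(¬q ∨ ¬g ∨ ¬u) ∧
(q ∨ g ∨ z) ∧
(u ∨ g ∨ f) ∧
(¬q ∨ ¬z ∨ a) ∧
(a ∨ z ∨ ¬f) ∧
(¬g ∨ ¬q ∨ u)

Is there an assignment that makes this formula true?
Yes

Yes, the formula is satisfiable.

One satisfying assignment is: q=False, a=False, g=True, f=False, u=True, z=False

Verification: With this assignment, all 18 clauses evaluate to true.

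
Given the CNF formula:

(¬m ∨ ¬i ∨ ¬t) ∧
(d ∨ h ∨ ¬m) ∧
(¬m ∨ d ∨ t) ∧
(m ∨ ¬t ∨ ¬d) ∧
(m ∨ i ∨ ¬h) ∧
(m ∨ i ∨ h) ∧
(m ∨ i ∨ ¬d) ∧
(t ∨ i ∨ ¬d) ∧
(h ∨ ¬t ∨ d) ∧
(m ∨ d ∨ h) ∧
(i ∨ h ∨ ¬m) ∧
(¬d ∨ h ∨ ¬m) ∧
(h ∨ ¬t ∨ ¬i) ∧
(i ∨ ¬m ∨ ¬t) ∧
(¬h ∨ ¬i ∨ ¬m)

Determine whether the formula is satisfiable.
Yes

Yes, the formula is satisfiable.

One satisfying assignment is: i=True, d=True, t=False, m=False, h=False

Verification: With this assignment, all 15 clauses evaluate to true.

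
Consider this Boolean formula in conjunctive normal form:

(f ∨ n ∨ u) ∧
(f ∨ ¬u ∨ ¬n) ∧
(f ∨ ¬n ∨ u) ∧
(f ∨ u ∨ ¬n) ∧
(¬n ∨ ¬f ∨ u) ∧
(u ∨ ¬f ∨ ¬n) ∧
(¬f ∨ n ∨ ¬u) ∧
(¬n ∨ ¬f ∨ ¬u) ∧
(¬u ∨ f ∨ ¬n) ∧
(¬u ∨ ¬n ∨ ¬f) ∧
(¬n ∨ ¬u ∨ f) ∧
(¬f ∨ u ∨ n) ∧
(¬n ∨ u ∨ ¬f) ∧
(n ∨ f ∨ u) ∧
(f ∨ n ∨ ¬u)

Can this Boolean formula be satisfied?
No

No, the formula is not satisfiable.

No assignment of truth values to the variables can make all 15 clauses true simultaneously.

The formula is UNSAT (unsatisfiable).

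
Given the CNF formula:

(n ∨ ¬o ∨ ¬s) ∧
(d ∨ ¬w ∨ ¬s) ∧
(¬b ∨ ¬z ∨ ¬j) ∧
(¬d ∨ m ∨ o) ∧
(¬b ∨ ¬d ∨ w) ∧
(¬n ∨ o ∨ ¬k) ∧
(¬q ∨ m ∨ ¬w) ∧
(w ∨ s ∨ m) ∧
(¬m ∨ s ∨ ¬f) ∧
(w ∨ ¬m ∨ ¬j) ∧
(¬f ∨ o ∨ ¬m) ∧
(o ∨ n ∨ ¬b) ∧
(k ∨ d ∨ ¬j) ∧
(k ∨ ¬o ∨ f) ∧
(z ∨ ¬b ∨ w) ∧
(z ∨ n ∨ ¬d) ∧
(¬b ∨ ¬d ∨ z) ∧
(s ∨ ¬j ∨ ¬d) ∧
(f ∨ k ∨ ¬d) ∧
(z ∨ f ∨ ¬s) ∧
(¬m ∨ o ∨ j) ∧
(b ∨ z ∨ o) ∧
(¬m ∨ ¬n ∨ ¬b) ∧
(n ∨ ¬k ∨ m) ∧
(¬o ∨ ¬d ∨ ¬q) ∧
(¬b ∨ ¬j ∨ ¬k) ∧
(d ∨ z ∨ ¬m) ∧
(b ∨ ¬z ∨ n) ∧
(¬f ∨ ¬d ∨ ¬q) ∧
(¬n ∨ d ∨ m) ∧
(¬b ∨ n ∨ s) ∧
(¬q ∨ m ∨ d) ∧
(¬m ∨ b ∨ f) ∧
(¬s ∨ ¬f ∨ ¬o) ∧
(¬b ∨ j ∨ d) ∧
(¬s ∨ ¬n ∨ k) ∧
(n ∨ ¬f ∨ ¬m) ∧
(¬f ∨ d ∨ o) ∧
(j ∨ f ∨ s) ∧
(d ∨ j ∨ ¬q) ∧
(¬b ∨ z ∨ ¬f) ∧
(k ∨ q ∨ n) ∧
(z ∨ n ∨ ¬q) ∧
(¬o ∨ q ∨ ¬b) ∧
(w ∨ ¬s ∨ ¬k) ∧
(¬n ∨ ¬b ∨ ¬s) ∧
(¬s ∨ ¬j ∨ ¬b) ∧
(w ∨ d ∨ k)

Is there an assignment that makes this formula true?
Yes

Yes, the formula is satisfiable.

One satisfying assignment is: d=True, s=False, j=False, q=False, m=False, z=False, o=True, k=False, n=True, f=True, b=False, w=True

Verification: With this assignment, all 48 clauses evaluate to true.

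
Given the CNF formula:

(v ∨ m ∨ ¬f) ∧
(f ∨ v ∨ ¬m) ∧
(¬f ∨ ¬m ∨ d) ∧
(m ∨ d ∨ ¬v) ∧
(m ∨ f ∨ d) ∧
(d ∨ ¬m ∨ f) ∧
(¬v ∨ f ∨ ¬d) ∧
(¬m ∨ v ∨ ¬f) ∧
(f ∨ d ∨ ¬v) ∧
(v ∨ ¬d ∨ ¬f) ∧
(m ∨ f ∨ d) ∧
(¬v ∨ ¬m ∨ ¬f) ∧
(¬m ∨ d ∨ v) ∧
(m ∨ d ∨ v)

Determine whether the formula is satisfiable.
Yes

Yes, the formula is satisfiable.

One satisfying assignment is: f=False, v=False, m=False, d=True

Verification: With this assignment, all 14 clauses evaluate to true.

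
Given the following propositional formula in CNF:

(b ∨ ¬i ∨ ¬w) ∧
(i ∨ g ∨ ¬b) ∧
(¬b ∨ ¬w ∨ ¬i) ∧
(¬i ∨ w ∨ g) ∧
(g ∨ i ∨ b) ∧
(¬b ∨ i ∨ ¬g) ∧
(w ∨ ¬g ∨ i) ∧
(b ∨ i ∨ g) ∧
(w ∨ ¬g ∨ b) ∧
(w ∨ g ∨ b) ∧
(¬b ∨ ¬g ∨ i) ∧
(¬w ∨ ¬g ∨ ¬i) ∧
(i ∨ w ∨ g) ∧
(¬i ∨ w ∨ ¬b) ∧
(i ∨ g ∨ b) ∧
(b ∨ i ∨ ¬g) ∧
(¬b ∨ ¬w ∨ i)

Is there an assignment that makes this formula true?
No

No, the formula is not satisfiable.

No assignment of truth values to the variables can make all 17 clauses true simultaneously.

The formula is UNSAT (unsatisfiable).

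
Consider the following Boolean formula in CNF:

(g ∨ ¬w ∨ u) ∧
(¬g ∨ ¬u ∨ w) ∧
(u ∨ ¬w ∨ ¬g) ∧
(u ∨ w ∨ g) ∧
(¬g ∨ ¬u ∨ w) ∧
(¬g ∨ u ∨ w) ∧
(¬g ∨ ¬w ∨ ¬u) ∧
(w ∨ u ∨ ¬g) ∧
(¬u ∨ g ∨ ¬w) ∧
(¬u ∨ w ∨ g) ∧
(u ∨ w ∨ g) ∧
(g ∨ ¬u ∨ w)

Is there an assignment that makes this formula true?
No

No, the formula is not satisfiable.

No assignment of truth values to the variables can make all 12 clauses true simultaneously.

The formula is UNSAT (unsatisfiable).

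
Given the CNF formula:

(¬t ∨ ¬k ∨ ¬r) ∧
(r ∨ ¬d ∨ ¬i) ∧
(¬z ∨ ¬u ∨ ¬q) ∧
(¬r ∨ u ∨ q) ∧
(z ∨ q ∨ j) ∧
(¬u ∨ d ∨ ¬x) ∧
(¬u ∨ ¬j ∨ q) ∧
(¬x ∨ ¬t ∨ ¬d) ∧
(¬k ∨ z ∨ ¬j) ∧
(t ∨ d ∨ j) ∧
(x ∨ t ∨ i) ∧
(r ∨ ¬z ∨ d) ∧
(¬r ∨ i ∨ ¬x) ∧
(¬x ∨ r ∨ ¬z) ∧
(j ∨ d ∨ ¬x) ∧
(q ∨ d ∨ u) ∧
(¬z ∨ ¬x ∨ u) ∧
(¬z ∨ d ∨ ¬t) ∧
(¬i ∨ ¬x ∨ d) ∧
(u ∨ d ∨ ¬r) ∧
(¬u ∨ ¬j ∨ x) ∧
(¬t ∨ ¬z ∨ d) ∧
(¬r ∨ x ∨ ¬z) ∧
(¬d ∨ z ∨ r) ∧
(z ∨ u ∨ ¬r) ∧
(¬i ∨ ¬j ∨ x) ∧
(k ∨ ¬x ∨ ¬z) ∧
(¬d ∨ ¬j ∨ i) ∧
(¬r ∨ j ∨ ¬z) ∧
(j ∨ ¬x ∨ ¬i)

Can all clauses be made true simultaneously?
Yes

Yes, the formula is satisfiable.

One satisfying assignment is: i=False, d=True, q=False, x=False, j=False, r=False, z=True, t=True, u=False, k=False

Verification: With this assignment, all 30 clauses evaluate to true.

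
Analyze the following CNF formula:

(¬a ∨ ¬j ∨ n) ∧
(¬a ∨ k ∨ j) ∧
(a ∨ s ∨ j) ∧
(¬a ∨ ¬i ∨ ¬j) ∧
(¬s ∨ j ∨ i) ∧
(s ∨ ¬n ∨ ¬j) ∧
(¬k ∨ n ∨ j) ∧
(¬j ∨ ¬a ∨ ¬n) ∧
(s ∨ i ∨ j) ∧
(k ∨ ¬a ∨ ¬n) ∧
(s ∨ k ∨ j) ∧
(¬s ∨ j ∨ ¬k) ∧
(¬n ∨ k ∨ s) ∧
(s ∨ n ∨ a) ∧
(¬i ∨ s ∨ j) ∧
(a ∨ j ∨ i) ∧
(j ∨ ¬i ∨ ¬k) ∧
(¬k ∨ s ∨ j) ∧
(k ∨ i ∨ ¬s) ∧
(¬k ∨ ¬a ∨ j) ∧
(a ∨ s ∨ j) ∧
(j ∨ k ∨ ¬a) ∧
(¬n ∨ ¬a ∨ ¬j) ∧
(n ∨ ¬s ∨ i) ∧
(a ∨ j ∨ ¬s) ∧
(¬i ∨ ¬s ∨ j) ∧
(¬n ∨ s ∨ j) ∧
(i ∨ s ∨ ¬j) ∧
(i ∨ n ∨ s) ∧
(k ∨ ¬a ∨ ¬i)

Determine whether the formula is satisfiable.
Yes

Yes, the formula is satisfiable.

One satisfying assignment is: s=True, k=True, n=True, i=False, j=True, a=False

Verification: With this assignment, all 30 clauses evaluate to true.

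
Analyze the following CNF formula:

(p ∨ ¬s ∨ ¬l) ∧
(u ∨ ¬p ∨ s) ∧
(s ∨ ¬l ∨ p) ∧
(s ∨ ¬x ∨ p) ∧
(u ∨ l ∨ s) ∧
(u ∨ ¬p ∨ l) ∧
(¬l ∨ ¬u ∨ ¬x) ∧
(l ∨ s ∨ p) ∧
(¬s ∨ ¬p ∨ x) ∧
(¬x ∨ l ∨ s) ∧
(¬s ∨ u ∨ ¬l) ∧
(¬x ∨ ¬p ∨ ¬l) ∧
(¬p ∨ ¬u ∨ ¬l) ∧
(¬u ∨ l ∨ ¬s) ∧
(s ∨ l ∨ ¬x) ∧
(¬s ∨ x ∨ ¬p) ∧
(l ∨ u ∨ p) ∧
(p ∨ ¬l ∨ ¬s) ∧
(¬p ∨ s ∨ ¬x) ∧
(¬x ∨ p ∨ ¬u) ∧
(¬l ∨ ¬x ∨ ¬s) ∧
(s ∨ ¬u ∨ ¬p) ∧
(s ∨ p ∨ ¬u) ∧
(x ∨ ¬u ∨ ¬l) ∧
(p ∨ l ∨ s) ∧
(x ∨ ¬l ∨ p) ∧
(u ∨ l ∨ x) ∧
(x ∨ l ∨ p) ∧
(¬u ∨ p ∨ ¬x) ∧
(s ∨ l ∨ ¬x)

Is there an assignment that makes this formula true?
No

No, the formula is not satisfiable.

No assignment of truth values to the variables can make all 30 clauses true simultaneously.

The formula is UNSAT (unsatisfiable).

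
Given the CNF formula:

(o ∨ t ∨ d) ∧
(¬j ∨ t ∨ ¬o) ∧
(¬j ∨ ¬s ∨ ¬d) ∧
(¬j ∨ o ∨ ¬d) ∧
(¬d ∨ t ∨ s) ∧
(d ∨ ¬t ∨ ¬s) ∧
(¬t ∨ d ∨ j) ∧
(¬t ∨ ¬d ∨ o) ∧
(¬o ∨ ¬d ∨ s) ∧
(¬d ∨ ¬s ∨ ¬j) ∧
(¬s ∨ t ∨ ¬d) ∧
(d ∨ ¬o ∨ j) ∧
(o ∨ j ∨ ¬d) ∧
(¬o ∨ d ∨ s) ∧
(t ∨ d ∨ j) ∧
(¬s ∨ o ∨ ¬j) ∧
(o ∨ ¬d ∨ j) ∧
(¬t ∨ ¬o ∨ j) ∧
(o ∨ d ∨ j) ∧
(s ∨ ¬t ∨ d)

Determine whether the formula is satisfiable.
No

No, the formula is not satisfiable.

No assignment of truth values to the variables can make all 20 clauses true simultaneously.

The formula is UNSAT (unsatisfiable).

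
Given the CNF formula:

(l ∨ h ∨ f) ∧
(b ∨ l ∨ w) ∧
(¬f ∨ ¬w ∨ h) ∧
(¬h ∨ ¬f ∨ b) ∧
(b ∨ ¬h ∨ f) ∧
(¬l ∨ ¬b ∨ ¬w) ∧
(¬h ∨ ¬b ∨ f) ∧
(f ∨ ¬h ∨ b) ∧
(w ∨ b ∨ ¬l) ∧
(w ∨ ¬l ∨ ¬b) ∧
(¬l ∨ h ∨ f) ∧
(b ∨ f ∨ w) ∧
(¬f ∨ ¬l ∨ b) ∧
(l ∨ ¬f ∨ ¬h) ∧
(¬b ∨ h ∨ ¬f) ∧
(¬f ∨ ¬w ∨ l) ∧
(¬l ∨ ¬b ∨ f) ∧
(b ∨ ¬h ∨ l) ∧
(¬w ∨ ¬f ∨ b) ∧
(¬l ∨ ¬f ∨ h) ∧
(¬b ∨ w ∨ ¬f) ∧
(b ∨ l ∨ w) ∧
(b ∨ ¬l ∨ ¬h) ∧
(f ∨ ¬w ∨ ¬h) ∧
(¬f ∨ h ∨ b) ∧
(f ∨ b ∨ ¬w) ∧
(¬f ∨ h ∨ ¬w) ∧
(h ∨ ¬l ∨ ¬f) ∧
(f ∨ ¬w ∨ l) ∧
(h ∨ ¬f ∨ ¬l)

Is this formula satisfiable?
No

No, the formula is not satisfiable.

No assignment of truth values to the variables can make all 30 clauses true simultaneously.

The formula is UNSAT (unsatisfiable).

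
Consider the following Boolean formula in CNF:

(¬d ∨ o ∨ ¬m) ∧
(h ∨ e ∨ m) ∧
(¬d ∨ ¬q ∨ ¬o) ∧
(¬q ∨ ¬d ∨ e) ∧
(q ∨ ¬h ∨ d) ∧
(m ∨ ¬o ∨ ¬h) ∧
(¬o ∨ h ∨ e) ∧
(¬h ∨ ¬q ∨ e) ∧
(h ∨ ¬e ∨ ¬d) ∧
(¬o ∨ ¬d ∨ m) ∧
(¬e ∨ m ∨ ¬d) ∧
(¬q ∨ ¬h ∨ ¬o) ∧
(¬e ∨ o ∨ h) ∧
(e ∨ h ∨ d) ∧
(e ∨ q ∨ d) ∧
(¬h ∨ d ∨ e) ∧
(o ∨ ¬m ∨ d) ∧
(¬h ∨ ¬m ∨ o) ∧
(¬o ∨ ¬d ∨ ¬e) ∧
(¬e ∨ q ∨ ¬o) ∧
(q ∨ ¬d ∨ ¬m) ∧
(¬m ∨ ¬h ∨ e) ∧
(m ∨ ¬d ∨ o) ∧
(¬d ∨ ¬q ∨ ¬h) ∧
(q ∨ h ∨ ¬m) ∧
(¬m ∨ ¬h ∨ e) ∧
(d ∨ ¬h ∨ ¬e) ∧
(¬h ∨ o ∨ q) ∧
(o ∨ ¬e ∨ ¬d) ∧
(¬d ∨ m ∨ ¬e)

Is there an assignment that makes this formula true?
Yes

Yes, the formula is satisfiable.

One satisfying assignment is: d=False, m=False, h=False, o=True, q=True, e=True

Verification: With this assignment, all 30 clauses evaluate to true.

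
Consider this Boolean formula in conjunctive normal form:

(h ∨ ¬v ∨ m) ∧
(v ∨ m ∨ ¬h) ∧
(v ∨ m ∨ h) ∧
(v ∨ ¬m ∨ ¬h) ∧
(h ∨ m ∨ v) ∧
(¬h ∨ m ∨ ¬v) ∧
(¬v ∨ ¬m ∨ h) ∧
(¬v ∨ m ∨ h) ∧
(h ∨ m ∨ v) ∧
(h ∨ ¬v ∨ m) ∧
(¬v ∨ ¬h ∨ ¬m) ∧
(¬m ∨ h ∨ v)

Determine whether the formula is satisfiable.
No

No, the formula is not satisfiable.

No assignment of truth values to the variables can make all 12 clauses true simultaneously.

The formula is UNSAT (unsatisfiable).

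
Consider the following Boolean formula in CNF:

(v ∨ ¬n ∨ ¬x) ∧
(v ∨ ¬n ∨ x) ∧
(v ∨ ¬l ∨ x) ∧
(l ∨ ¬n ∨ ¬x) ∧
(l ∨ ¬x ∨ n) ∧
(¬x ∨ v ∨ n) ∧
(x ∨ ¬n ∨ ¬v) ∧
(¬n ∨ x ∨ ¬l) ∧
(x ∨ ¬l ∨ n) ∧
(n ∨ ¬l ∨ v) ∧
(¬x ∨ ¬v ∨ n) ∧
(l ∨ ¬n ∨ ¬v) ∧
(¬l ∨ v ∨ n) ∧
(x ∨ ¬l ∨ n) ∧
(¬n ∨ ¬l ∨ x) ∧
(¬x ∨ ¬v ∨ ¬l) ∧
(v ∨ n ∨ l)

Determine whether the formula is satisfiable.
Yes

Yes, the formula is satisfiable.

One satisfying assignment is: l=False, x=False, v=True, n=False

Verification: With this assignment, all 17 clauses evaluate to true.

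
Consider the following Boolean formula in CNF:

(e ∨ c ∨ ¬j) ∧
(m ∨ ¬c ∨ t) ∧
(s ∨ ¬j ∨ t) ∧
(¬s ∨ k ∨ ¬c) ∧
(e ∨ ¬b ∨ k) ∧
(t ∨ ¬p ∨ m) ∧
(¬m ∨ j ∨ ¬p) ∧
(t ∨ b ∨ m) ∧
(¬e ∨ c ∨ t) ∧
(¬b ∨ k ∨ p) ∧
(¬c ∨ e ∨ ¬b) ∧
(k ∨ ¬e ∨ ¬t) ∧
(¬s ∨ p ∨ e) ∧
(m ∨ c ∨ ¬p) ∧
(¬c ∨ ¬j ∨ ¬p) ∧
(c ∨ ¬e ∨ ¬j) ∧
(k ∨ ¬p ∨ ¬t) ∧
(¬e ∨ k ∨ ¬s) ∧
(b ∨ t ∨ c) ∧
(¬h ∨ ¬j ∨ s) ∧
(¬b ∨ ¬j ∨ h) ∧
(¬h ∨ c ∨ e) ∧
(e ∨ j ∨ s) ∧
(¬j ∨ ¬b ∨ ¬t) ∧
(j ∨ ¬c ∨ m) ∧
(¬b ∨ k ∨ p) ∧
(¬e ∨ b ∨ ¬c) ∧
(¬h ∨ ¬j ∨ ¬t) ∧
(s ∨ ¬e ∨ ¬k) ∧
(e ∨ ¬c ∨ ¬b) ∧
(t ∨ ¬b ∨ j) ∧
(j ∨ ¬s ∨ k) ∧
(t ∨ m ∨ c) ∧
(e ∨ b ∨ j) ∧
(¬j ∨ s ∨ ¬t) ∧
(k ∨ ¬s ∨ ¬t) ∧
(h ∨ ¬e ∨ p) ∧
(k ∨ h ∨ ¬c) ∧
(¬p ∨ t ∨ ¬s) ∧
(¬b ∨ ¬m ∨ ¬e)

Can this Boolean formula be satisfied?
Yes

Yes, the formula is satisfiable.

One satisfying assignment is: k=True, p=False, j=False, m=False, s=True, b=False, e=True, t=True, h=True, c=False

Verification: With this assignment, all 40 clauses evaluate to true.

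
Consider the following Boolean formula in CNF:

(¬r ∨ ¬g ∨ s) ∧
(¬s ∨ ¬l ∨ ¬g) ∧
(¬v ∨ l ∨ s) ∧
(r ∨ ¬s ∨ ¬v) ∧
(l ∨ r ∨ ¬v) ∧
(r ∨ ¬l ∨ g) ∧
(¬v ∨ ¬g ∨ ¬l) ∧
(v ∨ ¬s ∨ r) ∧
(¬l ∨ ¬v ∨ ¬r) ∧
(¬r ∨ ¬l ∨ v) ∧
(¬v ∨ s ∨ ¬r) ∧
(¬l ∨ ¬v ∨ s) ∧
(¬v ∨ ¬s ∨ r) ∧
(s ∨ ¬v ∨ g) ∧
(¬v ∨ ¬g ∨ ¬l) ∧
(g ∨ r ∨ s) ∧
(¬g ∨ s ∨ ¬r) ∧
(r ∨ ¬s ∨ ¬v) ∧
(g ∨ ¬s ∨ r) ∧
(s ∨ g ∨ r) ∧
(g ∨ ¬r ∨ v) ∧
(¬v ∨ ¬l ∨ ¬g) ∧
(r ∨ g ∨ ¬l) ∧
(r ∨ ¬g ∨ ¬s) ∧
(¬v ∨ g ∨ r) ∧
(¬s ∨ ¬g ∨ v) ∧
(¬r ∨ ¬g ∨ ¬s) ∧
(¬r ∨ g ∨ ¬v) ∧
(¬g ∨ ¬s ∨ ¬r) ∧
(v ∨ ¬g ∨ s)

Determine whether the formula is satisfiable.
No

No, the formula is not satisfiable.

No assignment of truth values to the variables can make all 30 clauses true simultaneously.

The formula is UNSAT (unsatisfiable).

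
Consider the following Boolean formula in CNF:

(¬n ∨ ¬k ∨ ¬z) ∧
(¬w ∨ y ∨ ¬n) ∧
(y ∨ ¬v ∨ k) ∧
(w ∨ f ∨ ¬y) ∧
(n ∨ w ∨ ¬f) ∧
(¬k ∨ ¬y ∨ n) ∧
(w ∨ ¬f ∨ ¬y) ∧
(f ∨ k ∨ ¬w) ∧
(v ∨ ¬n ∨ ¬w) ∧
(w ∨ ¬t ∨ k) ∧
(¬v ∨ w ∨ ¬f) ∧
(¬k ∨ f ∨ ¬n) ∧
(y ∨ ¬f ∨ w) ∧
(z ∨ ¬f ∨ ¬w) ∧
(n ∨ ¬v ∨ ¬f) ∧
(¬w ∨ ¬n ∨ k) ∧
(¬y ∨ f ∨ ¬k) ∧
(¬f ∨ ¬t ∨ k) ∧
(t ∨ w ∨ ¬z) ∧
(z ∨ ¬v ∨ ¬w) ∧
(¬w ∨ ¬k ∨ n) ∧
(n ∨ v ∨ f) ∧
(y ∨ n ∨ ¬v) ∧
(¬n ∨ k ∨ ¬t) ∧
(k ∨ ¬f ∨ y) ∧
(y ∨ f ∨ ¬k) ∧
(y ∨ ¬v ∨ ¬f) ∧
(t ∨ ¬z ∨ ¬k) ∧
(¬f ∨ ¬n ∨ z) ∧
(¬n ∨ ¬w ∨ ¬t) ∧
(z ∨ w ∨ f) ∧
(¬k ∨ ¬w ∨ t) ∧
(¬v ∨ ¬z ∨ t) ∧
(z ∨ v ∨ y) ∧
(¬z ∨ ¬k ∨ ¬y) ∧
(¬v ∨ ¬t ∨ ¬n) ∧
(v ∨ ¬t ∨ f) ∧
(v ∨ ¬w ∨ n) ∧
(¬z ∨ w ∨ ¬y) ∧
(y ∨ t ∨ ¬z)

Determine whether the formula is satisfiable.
No

No, the formula is not satisfiable.

No assignment of truth values to the variables can make all 40 clauses true simultaneously.

The formula is UNSAT (unsatisfiable).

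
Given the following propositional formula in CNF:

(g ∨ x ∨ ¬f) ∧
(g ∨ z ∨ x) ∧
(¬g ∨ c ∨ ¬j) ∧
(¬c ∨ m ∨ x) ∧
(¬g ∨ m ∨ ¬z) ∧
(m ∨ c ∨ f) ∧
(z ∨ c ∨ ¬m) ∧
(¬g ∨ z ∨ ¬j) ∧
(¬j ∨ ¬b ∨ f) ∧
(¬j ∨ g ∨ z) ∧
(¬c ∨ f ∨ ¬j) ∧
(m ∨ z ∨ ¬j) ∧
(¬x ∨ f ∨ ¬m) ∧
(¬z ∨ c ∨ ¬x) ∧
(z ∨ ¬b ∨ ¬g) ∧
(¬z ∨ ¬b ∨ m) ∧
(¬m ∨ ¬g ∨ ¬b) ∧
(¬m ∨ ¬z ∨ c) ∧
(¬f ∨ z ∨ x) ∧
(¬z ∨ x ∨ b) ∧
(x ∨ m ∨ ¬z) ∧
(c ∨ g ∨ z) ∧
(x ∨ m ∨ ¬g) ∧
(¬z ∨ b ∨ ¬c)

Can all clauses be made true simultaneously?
Yes

Yes, the formula is satisfiable.

One satisfying assignment is: z=False, j=False, m=False, b=False, x=True, c=False, f=True, g=True

Verification: With this assignment, all 24 clauses evaluate to true.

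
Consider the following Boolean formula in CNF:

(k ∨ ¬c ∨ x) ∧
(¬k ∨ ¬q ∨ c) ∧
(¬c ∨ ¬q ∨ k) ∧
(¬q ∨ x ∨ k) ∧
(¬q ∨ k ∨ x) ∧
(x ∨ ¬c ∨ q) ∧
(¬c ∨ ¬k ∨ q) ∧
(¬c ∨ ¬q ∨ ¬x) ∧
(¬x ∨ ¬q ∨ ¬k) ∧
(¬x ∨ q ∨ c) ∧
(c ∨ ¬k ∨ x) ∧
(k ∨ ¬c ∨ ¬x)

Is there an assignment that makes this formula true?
Yes

Yes, the formula is satisfiable.

One satisfying assignment is: q=False, k=False, c=False, x=False

Verification: With this assignment, all 12 clauses evaluate to true.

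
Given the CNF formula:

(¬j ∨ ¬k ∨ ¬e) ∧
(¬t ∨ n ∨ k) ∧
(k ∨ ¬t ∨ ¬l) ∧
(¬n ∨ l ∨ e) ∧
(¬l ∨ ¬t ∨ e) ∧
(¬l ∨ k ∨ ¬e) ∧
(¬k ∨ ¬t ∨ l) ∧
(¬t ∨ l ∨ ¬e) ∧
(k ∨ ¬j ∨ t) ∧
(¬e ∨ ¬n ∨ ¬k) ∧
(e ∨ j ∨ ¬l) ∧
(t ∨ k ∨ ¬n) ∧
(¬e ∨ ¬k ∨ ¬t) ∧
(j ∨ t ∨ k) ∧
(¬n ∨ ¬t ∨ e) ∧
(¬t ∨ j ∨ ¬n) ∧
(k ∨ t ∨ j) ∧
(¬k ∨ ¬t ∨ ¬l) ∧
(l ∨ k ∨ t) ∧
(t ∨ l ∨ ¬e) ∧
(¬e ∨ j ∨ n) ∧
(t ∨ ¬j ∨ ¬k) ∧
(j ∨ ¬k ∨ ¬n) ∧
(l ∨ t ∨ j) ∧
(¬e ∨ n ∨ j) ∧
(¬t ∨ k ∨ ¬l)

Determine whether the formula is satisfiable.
No

No, the formula is not satisfiable.

No assignment of truth values to the variables can make all 26 clauses true simultaneously.

The formula is UNSAT (unsatisfiable).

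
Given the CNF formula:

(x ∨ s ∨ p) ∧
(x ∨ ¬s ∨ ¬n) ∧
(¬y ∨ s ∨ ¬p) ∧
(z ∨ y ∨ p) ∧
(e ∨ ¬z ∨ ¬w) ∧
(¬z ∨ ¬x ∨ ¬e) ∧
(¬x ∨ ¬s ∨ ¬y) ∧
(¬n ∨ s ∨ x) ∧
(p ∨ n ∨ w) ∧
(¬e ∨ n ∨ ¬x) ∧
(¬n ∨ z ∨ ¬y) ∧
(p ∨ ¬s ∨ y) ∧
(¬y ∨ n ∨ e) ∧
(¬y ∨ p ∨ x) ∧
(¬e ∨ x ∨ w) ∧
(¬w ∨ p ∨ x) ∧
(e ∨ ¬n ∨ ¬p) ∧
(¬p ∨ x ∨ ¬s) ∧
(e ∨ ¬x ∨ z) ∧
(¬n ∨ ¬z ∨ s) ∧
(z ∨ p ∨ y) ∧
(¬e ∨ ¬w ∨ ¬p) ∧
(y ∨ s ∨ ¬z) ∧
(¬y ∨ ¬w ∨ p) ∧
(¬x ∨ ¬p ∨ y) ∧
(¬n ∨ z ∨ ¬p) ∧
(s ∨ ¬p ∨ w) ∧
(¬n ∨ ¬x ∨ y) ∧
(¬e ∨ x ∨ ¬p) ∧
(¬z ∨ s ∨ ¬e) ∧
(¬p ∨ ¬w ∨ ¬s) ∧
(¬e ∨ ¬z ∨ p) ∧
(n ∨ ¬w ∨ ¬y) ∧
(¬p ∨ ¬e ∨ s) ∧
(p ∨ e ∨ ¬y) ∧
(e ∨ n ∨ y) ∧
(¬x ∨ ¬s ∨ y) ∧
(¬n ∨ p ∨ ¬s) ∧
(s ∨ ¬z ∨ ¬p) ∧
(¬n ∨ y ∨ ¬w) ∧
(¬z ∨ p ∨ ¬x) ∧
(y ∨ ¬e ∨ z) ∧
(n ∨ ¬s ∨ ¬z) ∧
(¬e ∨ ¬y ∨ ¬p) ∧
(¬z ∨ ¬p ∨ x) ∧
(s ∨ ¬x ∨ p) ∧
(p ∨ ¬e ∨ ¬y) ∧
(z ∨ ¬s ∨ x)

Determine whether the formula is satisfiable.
No

No, the formula is not satisfiable.

No assignment of truth values to the variables can make all 48 clauses true simultaneously.

The formula is UNSAT (unsatisfiable).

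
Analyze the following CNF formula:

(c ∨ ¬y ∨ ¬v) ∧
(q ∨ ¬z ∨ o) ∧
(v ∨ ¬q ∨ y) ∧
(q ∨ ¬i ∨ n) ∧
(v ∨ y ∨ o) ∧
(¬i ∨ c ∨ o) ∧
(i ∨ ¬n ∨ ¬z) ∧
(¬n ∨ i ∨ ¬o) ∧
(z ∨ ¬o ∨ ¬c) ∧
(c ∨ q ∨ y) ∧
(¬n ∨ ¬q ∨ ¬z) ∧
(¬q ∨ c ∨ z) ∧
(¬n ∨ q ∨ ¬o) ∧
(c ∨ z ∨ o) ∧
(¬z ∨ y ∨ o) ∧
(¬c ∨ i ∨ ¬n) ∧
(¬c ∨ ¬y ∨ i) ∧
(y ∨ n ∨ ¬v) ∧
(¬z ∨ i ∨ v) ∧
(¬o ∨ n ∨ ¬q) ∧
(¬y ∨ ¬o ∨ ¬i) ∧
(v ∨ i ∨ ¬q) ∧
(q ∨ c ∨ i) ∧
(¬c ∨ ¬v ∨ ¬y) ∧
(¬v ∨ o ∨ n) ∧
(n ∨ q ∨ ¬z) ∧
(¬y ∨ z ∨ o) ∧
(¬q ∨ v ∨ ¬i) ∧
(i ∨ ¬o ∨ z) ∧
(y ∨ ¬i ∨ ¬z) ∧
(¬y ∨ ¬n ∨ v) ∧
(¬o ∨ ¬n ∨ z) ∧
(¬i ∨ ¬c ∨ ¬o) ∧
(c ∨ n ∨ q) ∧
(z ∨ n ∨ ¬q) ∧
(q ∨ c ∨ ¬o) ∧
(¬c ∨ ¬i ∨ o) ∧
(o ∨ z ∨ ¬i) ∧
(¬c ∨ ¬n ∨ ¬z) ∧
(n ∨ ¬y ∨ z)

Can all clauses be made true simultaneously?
No

No, the formula is not satisfiable.

No assignment of truth values to the variables can make all 40 clauses true simultaneously.

The formula is UNSAT (unsatisfiable).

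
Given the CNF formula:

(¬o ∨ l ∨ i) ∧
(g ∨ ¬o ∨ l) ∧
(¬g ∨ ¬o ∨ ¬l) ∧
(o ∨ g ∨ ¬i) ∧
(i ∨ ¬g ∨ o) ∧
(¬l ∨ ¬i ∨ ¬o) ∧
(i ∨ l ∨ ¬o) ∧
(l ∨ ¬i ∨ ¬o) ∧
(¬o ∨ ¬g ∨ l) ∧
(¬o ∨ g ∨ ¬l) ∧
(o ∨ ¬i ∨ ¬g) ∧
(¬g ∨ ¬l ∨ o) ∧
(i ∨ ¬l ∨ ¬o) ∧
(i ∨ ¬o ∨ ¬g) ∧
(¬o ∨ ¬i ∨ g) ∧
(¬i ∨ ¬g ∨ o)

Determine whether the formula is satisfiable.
Yes

Yes, the formula is satisfiable.

One satisfying assignment is: l=False, i=False, o=False, g=False

Verification: With this assignment, all 16 clauses evaluate to true.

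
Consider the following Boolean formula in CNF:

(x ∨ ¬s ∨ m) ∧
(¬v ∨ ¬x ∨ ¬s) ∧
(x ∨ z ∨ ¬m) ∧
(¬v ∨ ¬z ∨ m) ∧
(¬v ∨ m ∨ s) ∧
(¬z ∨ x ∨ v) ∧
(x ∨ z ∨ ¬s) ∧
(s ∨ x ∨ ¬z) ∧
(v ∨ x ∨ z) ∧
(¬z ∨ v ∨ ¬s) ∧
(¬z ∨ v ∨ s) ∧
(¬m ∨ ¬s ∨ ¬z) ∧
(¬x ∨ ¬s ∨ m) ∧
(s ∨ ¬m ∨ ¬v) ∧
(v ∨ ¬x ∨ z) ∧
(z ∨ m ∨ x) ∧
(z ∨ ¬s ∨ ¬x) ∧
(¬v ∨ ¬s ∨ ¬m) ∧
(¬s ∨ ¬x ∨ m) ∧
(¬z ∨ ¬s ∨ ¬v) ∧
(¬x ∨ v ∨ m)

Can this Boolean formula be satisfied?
No

No, the formula is not satisfiable.

No assignment of truth values to the variables can make all 21 clauses true simultaneously.

The formula is UNSAT (unsatisfiable).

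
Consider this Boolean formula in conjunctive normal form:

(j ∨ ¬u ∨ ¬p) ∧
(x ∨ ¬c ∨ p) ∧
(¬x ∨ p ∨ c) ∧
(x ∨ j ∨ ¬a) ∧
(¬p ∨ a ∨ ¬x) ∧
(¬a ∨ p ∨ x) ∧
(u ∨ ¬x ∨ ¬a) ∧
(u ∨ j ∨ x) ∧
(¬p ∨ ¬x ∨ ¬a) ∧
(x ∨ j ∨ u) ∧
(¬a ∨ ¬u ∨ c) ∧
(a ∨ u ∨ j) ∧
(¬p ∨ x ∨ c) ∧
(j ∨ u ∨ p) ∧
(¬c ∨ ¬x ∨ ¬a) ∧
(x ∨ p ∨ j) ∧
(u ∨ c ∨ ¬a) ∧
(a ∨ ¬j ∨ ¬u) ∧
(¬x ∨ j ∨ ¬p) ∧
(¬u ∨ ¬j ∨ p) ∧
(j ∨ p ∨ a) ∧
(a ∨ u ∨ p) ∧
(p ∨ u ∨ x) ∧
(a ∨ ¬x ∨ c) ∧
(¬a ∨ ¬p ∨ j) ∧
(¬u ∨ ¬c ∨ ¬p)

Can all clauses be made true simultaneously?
Yes

Yes, the formula is satisfiable.

One satisfying assignment is: x=False, a=False, u=False, j=True, c=True, p=True

Verification: With this assignment, all 26 clauses evaluate to true.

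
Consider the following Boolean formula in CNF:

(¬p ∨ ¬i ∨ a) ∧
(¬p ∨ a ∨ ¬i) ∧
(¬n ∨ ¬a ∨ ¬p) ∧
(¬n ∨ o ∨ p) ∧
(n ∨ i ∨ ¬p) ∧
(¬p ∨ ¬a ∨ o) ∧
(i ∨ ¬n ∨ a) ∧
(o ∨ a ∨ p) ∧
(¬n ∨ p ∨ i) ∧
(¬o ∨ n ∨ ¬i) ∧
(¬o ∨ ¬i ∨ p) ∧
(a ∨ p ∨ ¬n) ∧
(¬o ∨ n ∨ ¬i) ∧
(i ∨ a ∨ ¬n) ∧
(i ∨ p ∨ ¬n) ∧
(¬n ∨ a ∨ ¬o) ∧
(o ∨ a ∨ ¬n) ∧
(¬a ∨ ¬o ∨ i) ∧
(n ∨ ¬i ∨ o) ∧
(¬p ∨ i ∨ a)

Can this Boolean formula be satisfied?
Yes

Yes, the formula is satisfiable.

One satisfying assignment is: i=False, a=True, n=False, p=False, o=False

Verification: With this assignment, all 20 clauses evaluate to true.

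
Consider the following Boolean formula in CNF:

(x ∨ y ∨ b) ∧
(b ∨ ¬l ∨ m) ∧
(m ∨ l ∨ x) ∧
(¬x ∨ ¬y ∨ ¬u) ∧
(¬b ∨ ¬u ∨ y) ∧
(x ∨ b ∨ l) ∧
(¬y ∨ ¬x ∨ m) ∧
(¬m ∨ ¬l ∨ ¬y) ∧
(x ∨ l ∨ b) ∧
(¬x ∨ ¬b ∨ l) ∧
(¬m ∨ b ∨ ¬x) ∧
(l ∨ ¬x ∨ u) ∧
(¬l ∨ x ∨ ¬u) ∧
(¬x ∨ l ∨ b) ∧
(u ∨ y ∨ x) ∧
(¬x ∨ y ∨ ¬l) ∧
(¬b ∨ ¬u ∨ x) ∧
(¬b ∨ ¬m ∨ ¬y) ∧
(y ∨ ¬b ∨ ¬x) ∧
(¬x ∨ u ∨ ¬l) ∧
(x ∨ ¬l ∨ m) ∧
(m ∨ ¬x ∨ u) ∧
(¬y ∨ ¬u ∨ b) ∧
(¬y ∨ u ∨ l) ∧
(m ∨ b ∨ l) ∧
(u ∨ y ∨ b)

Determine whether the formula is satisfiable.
No

No, the formula is not satisfiable.

No assignment of truth values to the variables can make all 26 clauses true simultaneously.

The formula is UNSAT (unsatisfiable).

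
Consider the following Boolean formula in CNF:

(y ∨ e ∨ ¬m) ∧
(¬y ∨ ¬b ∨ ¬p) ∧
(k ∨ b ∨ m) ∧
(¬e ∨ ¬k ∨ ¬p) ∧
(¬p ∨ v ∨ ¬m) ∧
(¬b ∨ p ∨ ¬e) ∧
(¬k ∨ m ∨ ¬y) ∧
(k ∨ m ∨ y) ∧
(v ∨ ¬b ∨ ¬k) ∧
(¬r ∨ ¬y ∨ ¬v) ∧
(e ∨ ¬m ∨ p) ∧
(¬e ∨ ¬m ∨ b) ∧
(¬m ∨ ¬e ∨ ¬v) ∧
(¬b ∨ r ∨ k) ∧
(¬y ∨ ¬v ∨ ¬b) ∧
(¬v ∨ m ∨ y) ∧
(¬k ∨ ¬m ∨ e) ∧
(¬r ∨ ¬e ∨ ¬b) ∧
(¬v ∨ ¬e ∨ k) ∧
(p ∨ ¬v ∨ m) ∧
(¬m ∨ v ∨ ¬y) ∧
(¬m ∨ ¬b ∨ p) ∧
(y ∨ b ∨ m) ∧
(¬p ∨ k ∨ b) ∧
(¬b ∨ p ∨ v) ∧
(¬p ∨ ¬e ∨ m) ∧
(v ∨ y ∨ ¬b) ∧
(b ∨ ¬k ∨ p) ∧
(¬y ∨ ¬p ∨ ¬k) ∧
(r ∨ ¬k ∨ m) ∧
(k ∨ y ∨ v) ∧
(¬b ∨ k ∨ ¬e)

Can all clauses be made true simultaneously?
No

No, the formula is not satisfiable.

No assignment of truth values to the variables can make all 32 clauses true simultaneously.

The formula is UNSAT (unsatisfiable).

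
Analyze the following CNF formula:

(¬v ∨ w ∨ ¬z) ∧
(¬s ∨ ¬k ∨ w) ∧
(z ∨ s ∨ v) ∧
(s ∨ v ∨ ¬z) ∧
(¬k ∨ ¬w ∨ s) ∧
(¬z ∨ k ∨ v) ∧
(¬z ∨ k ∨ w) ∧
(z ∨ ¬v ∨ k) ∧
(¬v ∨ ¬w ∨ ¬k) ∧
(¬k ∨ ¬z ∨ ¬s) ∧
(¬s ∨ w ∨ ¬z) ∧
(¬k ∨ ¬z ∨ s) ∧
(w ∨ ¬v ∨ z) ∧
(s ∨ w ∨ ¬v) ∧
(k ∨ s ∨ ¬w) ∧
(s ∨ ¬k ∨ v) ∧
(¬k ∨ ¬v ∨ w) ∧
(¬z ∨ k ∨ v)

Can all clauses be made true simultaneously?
Yes

Yes, the formula is satisfiable.

One satisfying assignment is: z=False, s=True, w=False, k=False, v=False

Verification: With this assignment, all 18 clauses evaluate to true.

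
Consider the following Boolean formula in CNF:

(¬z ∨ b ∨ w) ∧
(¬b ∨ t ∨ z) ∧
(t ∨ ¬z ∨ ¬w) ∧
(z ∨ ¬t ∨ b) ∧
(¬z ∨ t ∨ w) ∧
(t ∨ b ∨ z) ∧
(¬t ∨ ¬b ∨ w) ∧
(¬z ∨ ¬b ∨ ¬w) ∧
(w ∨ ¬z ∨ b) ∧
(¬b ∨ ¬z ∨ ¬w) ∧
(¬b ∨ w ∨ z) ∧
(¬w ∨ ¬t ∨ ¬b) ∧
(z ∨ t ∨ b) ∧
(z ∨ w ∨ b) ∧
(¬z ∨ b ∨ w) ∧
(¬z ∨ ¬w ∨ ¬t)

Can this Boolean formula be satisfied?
No

No, the formula is not satisfiable.

No assignment of truth values to the variables can make all 16 clauses true simultaneously.

The formula is UNSAT (unsatisfiable).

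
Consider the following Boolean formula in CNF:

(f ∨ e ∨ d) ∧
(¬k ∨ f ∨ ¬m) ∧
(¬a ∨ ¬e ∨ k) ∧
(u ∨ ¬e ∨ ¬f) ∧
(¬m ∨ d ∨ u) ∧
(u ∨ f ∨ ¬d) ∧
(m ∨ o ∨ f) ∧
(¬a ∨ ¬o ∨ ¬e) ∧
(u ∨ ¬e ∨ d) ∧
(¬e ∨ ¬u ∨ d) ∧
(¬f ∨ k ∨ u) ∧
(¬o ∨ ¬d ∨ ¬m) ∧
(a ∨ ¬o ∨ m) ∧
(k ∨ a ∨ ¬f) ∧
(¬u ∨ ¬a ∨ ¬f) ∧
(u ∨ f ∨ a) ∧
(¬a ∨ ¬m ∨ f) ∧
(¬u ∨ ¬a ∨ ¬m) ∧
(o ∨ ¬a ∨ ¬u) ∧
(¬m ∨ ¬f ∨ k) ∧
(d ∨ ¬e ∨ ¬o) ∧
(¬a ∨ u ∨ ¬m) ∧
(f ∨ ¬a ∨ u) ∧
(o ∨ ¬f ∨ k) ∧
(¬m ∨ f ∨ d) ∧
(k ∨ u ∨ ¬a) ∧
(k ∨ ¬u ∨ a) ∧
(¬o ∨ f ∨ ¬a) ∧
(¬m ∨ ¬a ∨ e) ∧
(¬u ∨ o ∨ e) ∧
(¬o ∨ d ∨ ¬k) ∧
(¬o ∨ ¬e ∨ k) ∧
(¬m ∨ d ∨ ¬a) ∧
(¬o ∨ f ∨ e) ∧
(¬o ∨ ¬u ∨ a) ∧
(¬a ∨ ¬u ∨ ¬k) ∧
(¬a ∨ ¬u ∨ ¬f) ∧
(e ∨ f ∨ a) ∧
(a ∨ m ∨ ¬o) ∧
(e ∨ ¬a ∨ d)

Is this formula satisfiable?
Yes

Yes, the formula is satisfiable.

One satisfying assignment is: u=False, k=True, o=False, f=True, m=False, e=False, a=False, d=False

Verification: With this assignment, all 40 clauses evaluate to true.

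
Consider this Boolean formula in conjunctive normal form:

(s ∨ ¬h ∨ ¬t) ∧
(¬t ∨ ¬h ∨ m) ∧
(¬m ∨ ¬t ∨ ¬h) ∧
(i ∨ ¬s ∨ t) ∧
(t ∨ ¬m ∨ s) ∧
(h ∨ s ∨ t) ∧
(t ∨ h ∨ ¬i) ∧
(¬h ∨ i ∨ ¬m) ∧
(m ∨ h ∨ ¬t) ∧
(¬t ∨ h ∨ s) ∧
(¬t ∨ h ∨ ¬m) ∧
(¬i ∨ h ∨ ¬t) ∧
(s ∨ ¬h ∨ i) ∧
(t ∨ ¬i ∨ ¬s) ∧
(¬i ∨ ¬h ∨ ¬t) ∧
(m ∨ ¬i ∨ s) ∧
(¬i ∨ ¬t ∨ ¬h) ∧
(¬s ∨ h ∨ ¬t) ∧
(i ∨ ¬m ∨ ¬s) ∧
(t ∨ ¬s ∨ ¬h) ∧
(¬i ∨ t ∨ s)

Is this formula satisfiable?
No

No, the formula is not satisfiable.

No assignment of truth values to the variables can make all 21 clauses true simultaneously.

The formula is UNSAT (unsatisfiable).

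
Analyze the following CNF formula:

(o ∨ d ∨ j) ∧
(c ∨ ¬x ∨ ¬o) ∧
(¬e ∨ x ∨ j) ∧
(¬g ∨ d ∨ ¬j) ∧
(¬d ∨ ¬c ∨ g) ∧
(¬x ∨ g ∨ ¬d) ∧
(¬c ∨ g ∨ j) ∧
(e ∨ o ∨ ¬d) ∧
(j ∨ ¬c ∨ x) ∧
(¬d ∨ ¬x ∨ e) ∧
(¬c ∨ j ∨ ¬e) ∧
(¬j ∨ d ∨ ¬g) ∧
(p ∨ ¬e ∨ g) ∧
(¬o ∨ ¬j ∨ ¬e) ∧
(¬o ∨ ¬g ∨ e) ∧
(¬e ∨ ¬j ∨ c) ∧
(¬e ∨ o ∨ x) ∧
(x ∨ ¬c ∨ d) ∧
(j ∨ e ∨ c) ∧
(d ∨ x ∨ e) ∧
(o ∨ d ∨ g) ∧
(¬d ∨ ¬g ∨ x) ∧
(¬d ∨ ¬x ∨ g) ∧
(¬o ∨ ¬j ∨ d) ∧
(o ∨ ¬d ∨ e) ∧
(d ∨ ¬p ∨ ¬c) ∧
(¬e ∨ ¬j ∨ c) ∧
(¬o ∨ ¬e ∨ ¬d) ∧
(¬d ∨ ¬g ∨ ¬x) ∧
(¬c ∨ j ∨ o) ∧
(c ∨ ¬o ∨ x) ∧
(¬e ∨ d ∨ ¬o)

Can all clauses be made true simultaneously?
No

No, the formula is not satisfiable.

No assignment of truth values to the variables can make all 32 clauses true simultaneously.

The formula is UNSAT (unsatisfiable).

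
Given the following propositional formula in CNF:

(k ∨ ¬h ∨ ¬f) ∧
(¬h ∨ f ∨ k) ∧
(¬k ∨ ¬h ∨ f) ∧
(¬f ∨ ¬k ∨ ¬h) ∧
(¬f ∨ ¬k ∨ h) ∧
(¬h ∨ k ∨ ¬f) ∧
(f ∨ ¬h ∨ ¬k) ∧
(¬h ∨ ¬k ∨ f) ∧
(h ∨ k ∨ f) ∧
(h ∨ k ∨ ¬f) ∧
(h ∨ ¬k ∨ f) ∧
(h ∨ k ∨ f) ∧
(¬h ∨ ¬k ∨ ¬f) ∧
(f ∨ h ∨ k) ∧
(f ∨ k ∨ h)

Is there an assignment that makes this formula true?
No

No, the formula is not satisfiable.

No assignment of truth values to the variables can make all 15 clauses true simultaneously.

The formula is UNSAT (unsatisfiable).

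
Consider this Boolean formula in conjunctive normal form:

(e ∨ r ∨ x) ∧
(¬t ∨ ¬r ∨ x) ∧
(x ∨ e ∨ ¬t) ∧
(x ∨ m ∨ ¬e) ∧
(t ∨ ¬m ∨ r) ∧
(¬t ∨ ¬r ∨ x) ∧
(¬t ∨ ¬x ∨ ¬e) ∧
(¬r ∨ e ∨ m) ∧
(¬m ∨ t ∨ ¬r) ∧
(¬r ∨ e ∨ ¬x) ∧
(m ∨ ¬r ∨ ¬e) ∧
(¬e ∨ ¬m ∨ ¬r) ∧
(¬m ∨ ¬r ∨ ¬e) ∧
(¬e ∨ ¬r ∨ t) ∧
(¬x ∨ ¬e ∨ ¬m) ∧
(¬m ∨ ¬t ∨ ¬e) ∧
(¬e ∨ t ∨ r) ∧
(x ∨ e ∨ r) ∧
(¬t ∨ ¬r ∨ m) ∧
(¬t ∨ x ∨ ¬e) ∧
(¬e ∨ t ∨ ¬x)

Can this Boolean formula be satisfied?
Yes

Yes, the formula is satisfiable.

One satisfying assignment is: r=False, x=True, e=False, m=False, t=False

Verification: With this assignment, all 21 clauses evaluate to true.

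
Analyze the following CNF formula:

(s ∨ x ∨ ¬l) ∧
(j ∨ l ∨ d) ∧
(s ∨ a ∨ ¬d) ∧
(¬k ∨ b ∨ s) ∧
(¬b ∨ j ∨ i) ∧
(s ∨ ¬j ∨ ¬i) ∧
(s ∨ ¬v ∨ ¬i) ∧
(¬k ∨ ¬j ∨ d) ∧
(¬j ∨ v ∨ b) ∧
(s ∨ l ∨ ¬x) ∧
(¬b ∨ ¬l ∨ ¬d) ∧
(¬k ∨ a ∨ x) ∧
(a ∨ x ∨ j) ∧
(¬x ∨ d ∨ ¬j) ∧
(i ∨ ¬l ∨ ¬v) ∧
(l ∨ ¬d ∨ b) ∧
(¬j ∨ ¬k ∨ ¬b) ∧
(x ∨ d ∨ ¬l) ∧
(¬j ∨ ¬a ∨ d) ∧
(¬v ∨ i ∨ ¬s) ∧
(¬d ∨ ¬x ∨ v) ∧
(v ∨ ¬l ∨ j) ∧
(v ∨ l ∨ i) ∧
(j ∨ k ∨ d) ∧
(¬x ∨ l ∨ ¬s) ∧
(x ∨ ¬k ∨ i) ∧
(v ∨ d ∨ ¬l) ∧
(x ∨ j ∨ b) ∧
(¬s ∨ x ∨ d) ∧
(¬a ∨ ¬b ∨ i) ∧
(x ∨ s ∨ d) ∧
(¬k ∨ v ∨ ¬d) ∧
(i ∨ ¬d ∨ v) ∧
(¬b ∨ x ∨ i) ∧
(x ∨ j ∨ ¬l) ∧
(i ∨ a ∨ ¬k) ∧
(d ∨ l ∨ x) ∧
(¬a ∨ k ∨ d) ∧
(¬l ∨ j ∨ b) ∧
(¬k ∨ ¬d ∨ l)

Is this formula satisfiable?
Yes

Yes, the formula is satisfiable.

One satisfying assignment is: x=False, s=True, d=True, b=False, l=True, v=True, a=False, k=False, i=True, j=True

Verification: With this assignment, all 40 clauses evaluate to true.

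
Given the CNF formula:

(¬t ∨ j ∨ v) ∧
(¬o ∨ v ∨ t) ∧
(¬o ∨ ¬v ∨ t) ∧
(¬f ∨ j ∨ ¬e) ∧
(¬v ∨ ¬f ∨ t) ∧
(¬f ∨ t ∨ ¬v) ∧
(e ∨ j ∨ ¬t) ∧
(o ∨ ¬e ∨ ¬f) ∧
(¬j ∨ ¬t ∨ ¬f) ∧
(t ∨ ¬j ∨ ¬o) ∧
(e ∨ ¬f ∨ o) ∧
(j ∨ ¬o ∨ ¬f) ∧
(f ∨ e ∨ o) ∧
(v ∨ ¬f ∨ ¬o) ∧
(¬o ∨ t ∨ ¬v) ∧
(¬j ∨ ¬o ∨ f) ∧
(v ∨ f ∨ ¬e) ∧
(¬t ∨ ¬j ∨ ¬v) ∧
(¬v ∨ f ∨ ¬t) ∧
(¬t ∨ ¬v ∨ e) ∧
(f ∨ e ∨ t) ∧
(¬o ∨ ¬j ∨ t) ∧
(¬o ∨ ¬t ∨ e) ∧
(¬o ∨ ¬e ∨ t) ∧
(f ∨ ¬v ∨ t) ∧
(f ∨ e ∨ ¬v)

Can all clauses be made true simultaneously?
No

No, the formula is not satisfiable.

No assignment of truth values to the variables can make all 26 clauses true simultaneously.

The formula is UNSAT (unsatisfiable).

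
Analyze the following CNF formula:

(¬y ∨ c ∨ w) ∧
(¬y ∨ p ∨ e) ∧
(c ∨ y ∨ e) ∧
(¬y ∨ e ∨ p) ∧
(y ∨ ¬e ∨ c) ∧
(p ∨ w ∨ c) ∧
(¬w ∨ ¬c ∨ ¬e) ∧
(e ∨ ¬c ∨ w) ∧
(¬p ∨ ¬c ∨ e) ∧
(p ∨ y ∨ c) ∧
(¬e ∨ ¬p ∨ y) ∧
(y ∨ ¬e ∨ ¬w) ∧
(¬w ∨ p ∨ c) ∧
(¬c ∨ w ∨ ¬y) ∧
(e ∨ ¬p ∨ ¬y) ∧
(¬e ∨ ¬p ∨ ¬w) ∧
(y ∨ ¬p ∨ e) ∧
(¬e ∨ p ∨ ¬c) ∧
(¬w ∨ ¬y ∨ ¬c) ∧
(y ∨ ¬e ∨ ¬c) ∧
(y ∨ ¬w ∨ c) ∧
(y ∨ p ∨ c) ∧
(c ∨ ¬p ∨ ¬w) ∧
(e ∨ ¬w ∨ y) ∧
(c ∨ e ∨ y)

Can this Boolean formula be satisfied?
No

No, the formula is not satisfiable.

No assignment of truth values to the variables can make all 25 clauses true simultaneously.

The formula is UNSAT (unsatisfiable).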